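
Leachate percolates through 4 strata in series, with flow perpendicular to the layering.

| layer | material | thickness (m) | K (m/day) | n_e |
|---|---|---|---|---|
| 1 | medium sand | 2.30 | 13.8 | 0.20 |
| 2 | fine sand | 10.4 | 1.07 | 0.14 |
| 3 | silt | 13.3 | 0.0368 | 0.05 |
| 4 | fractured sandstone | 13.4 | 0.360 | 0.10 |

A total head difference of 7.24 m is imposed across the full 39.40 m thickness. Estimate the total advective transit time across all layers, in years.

With flow normal to the layers, continuity requires the same specific discharge q through every layer.
Σ(b_i/K_i) = 2.30/13.8 + 10.4/1.07 + 13.3/0.0368 + 13.4/0.360 = 408.5 d.
q = Δh / Σ(b_i/K_i) = 7.24 / 408.5 = 0.01772 m/day.
In each layer the seepage velocity is v_i = q/n_i, so the layer transit time is t_i = b_i·n_i / q:
  layer 1 (medium sand): t_1 = 2.30 × 0.20 / 0.01772 = 25.96 d
  layer 2 (fine sand): t_2 = 10.4 × 0.14 / 0.01772 = 82.16 d
  layer 3 (silt): t_3 = 13.3 × 0.05 / 0.01772 = 37.52 d
  layer 4 (fractured sandstone): t_4 = 13.4 × 0.10 / 0.01772 = 75.61 d
Total t = Σ t_i = 221.2 days = 0.6057 years.

0.606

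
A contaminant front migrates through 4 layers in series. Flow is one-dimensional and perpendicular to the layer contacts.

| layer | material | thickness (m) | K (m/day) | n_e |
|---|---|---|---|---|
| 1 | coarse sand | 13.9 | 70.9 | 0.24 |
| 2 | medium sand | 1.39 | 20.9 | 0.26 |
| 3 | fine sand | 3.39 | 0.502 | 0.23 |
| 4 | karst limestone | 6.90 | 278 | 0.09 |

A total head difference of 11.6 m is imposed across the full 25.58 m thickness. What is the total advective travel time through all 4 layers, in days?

3.09

With flow normal to the layers, continuity requires the same specific discharge q through every layer.
Σ(b_i/K_i) = 13.9/70.9 + 1.39/20.9 + 3.39/0.502 + 6.90/278 = 7.040 d.
q = Δh / Σ(b_i/K_i) = 11.6 / 7.040 = 1.648 m/day.
In each layer the seepage velocity is v_i = q/n_i, so the layer transit time is t_i = b_i·n_i / q:
  layer 1 (coarse sand): t_1 = 13.9 × 0.24 / 1.648 = 2.025 d
  layer 2 (medium sand): t_2 = 1.39 × 0.26 / 1.648 = 0.2193 d
  layer 3 (fine sand): t_3 = 3.39 × 0.23 / 1.648 = 0.4732 d
  layer 4 (karst limestone): t_4 = 6.90 × 0.09 / 1.648 = 0.3769 d
Total t = Σ t_i = 3.094 days.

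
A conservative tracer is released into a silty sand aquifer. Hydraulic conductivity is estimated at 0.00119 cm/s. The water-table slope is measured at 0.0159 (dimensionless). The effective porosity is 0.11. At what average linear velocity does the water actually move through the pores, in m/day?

0.149

Convert K: 0.00119 cm/s × 864 = 1.028 m/day.
Hydraulic gradient i = 0.0159.
Darcy flux q = K · i = 1.028 × 0.01590 = 0.01635 m/day.
Seepage velocity v = q / n_e = 0.01635 / 0.11 = 0.1486 m/day.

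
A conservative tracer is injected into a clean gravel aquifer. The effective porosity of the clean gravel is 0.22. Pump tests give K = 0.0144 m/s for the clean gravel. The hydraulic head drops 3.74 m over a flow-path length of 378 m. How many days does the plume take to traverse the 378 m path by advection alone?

6.76

Convert K: 0.0144 m/s × 86400 = 1244 m/day.
Hydraulic gradient i = Δh / L = 3.74 / 378 = 0.009894.
Darcy flux q = K · i = 1244 × 0.009894 = 12.31 m/day.
Seepage velocity v = q / n_e = 12.31 / 0.22 = 55.95 m/day.
Travel time t = L / v = 378 / 55.95 = 6.756 days.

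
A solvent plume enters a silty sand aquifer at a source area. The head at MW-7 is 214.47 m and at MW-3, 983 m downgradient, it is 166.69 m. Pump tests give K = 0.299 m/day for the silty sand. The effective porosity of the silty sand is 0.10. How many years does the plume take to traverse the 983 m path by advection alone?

18.5

Hydraulic gradient i = (214.47 − 166.69) / 983 = 47.78 / 983 = 0.04861.
Darcy flux q = K · i = 0.2990 × 0.04861 = 0.01453 m/day.
Seepage velocity v = q / n_e = 0.01453 / 0.10 = 0.1453 m/day.
Travel time t = L / v = 983 / 0.1453 = 6764 days = 18.52 years.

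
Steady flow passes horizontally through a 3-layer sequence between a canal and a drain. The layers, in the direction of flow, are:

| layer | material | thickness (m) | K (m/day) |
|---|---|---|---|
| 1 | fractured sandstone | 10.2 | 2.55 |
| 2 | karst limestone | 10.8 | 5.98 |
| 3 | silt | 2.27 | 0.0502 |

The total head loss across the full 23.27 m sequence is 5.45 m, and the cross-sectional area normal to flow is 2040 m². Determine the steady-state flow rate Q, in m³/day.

Flow is perpendicular to layering, so the layers act in series and the equivalent K is the thickness-weighted harmonic mean.
Total thickness L = 10.2 + 10.8 + 2.27 = 23.27 m.
Σ(b_i/K_i) = 10.2/2.55 + 10.8/5.98 + 2.27/0.0502 = 51.03 d.
K_eq = L / Σ(b_i/K_i) = 23.27 / 51.03 = 0.4560 m/day.
Q = K_eq · A · (Δh/L) = 0.4560 × 2040 × (5.45/23.27) = 217.9 m³/day.

218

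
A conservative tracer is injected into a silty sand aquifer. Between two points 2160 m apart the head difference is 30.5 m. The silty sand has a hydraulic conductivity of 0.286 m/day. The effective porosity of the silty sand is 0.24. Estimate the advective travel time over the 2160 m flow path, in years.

351

Hydraulic gradient i = Δh / L = 30.5 / 2160 = 0.01412.
Darcy flux q = K · i = 0.2860 × 0.01412 = 0.004038 m/day.
Seepage velocity v = q / n_e = 0.004038 / 0.24 = 0.01683 m/day.
Travel time t = L / v = 2160 / 0.01683 = 1.284e+05 days = 351.4 years.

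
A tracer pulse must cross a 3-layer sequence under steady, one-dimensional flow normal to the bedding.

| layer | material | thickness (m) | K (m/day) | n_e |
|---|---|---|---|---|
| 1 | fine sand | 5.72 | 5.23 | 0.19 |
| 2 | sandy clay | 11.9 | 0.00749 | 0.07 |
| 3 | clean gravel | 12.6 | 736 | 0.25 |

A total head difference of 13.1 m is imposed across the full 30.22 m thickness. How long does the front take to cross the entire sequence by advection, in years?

With flow normal to the layers, continuity requires the same specific discharge q through every layer.
Σ(b_i/K_i) = 5.72/5.23 + 11.9/0.00749 + 12.6/736 = 1590 d.
q = Δh / Σ(b_i/K_i) = 13.1 / 1590 = 0.008240 m/day.
In each layer the seepage velocity is v_i = q/n_i, so the layer transit time is t_i = b_i·n_i / q:
  layer 1 (fine sand): t_1 = 5.72 × 0.19 / 0.008240 = 131.9 d
  layer 2 (sandy clay): t_2 = 11.9 × 0.07 / 0.008240 = 101.1 d
  layer 3 (clean gravel): t_3 = 12.6 × 0.25 / 0.008240 = 382.3 d
Total t = Σ t_i = 615.3 days = 1.685 years.

1.68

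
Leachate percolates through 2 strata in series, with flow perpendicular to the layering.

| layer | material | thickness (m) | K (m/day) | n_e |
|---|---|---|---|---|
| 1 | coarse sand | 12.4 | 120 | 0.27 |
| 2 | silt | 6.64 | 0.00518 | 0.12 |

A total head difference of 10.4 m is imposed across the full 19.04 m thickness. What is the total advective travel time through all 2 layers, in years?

With flow normal to the layers, continuity requires the same specific discharge q through every layer.
Σ(b_i/K_i) = 12.4/120 + 6.64/0.00518 = 1282 d.
q = Δh / Σ(b_i/K_i) = 10.4 / 1282 = 0.008113 m/day.
In each layer the seepage velocity is v_i = q/n_i, so the layer transit time is t_i = b_i·n_i / q:
  layer 1 (coarse sand): t_1 = 12.4 × 0.27 / 0.008113 = 412.7 d
  layer 2 (silt): t_2 = 6.64 × 0.12 / 0.008113 = 98.22 d
Total t = Σ t_i = 510.9 days = 1.399 years.

1.40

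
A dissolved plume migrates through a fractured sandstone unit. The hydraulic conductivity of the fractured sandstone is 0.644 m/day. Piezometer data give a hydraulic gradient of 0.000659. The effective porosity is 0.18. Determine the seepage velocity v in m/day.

Hydraulic gradient i = 0.000659.
Darcy flux q = K · i = 0.6440 × 0.0006590 = 0.0004244 m/day.
Seepage velocity v = q / n_e = 0.0004244 / 0.18 = 0.002358 m/day.

0.00236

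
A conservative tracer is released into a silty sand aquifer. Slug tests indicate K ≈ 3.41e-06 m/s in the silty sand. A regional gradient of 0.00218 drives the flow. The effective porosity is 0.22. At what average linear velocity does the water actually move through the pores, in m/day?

Convert K: 3.41e-06 m/s × 86400 = 0.2946 m/day.
Hydraulic gradient i = 0.00218.
Darcy flux q = K · i = 0.2946 × 0.002180 = 0.0006423 m/day.
Seepage velocity v = q / n_e = 0.0006423 / 0.22 = 0.002919 m/day.

0.00292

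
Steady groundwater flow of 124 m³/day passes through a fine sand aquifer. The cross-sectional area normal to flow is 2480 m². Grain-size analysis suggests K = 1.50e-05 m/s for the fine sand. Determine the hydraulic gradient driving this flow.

Convert K: 1.50e-05 m/s × 86400 = 1.296 m/day.
From Q = K·A·i, i = Q / (K·A) = 124 / (1.296 × 2480) = 0.03858.

0.0386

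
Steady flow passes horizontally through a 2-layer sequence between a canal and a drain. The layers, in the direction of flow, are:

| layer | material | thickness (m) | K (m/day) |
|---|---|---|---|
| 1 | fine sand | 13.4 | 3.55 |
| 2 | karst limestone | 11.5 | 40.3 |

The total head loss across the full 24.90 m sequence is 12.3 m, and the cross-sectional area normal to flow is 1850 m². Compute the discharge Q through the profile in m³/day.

5600

Flow is perpendicular to layering, so the layers act in series and the equivalent K is the thickness-weighted harmonic mean.
Total thickness L = 13.4 + 11.5 = 24.90 m.
Σ(b_i/K_i) = 13.4/3.55 + 11.5/40.3 = 4.060 d.
K_eq = L / Σ(b_i/K_i) = 24.90 / 4.060 = 6.133 m/day.
Q = K_eq · A · (Δh/L) = 6.133 × 1850 × (12.3/24.90) = 5605 m³/day.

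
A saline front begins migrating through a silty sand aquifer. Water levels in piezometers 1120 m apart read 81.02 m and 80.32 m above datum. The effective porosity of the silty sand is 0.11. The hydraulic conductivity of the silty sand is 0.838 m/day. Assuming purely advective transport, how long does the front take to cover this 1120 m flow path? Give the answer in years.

644

Hydraulic gradient i = (81.02 − 80.32) / 1120 = 0.7 / 1120 = 0.0006250.
Darcy flux q = K · i = 0.8380 × 0.0006250 = 0.0005238 m/day.
Seepage velocity v = q / n_e = 0.0005238 / 0.11 = 0.004761 m/day.
Travel time t = L / v = 1120 / 0.004761 = 2.352e+05 days = 644.0 years.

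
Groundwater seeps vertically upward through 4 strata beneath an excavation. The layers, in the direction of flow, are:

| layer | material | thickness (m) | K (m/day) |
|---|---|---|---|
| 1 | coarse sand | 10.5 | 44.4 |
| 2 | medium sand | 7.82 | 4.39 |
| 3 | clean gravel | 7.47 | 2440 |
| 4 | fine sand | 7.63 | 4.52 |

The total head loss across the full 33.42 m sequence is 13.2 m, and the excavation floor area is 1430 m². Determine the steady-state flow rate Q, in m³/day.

Flow is perpendicular to layering, so the layers act in series and the equivalent K is the thickness-weighted harmonic mean.
Total thickness L = 10.5 + 7.82 + 7.47 + 7.63 = 33.42 m.
Σ(b_i/K_i) = 10.5/44.4 + 7.82/4.39 + 7.47/2440 + 7.63/4.52 = 3.709 d.
K_eq = L / Σ(b_i/K_i) = 33.42 / 3.709 = 9.011 m/day.
Q = K_eq · A · (Δh/L) = 9.011 × 1430 × (13.2/33.42) = 5089 m³/day.

5090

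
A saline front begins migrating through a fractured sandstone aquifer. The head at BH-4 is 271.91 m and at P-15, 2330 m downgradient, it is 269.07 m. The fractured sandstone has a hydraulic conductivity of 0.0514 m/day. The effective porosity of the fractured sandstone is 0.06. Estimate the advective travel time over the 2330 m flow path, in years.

Hydraulic gradient i = (271.91 − 269.07) / 2330 = 2.84 / 2330 = 0.001219.
Darcy flux q = K · i = 0.05140 × 0.001219 = 6.265e-05 m/day.
Seepage velocity v = q / n_e = 6.265e-05 / 0.06 = 0.001044 m/day.
Travel time t = L / v = 2330 / 0.001044 = 2.231e+06 days = 6109 years.

6110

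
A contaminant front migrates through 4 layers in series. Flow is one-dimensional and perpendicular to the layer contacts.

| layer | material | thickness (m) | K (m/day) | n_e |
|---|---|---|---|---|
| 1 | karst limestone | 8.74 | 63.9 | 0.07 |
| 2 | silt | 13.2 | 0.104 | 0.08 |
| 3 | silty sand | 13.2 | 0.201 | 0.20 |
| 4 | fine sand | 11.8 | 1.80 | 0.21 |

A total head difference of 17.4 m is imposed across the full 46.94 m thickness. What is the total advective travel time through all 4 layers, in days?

77.7

With flow normal to the layers, continuity requires the same specific discharge q through every layer.
Σ(b_i/K_i) = 8.74/63.9 + 13.2/0.104 + 13.2/0.201 + 11.8/1.80 = 199.3 d.
q = Δh / Σ(b_i/K_i) = 17.4 / 199.3 = 0.08731 m/day.
In each layer the seepage velocity is v_i = q/n_i, so the layer transit time is t_i = b_i·n_i / q:
  layer 1 (karst limestone): t_1 = 8.74 × 0.07 / 0.08731 = 7.007 d
  layer 2 (silt): t_2 = 13.2 × 0.08 / 0.08731 = 12.09 d
  layer 3 (silty sand): t_3 = 13.2 × 0.20 / 0.08731 = 30.24 d
  layer 4 (fine sand): t_4 = 11.8 × 0.21 / 0.08731 = 28.38 d
Total t = Σ t_i = 77.72 days.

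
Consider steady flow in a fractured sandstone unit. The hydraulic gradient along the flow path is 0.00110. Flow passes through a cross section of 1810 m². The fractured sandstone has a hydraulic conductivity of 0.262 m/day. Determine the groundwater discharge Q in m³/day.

0.522

Hydraulic gradient i = 0.00110.
Darcy's law: Q = K · A · i = 0.2620 × 1810 × 0.001100 = 0.5216 m³/day.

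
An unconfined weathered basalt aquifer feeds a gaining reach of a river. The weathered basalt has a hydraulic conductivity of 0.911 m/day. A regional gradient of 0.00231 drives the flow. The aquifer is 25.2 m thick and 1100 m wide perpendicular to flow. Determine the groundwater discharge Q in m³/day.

Cross-sectional area A = 1100 × 25.2 = 27720 m².
Hydraulic gradient i = 0.00231.
Darcy's law: Q = K · A · i = 0.9110 × 27720 × 0.002310 = 58.33 m³/day.

58.3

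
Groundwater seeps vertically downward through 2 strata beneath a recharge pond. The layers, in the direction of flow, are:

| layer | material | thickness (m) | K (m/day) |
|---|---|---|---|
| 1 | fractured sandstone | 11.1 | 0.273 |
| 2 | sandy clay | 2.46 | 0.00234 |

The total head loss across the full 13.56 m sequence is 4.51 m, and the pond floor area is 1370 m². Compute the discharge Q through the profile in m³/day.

5.66

Flow is perpendicular to layering, so the layers act in series and the equivalent K is the thickness-weighted harmonic mean.
Total thickness L = 11.1 + 2.46 = 13.56 m.
Σ(b_i/K_i) = 11.1/0.273 + 2.46/0.00234 = 1092 d.
K_eq = L / Σ(b_i/K_i) = 13.56 / 1092 = 0.01242 m/day.
Q = K_eq · A · (Δh/L) = 0.01242 × 1370 × (4.51/13.56) = 5.658 m³/day.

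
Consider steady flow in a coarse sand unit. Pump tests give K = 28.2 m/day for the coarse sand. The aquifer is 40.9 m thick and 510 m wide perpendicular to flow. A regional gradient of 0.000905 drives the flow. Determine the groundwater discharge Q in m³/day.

532

Cross-sectional area A = 510 × 40.9 = 20859 m².
Hydraulic gradient i = 0.000905.
Darcy's law: Q = K · A · i = 28.20 × 20859 × 0.0009050 = 532.3 m³/day.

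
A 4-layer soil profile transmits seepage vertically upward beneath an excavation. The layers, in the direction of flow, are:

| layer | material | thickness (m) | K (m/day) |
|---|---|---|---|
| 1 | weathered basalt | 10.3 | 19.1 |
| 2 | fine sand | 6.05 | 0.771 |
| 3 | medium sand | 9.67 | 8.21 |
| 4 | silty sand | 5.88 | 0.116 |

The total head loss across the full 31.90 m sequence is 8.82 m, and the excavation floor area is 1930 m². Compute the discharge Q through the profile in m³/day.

Flow is perpendicular to layering, so the layers act in series and the equivalent K is the thickness-weighted harmonic mean.
Total thickness L = 10.3 + 6.05 + 9.67 + 5.88 = 31.90 m.
Σ(b_i/K_i) = 10.3/19.1 + 6.05/0.771 + 9.67/8.21 + 5.88/0.116 = 60.25 d.
K_eq = L / Σ(b_i/K_i) = 31.90 / 60.25 = 0.5294 m/day.
Q = K_eq · A · (Δh/L) = 0.5294 × 1930 × (8.82/31.90) = 282.5 m³/day.

283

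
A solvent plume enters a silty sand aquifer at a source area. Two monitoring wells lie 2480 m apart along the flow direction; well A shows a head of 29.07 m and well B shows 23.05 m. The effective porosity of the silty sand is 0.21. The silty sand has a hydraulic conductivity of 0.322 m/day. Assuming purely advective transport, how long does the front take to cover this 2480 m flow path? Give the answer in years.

Hydraulic gradient i = (29.07 − 23.05) / 2480 = 6.02 / 2480 = 0.002427.
Darcy flux q = K · i = 0.3220 × 0.002427 = 0.0007816 m/day.
Seepage velocity v = q / n_e = 0.0007816 / 0.21 = 0.003722 m/day.
Travel time t = L / v = 2480 / 0.003722 = 6.663e+05 days = 1824 years.

1820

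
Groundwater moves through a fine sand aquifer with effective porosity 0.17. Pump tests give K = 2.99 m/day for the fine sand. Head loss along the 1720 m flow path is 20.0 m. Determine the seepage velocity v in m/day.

0.205

Hydraulic gradient i = Δh / L = 20.0 / 1720 = 0.01163.
Darcy flux q = K · i = 2.990 × 0.01163 = 0.03477 m/day.
Seepage velocity v = q / n_e = 0.03477 / 0.17 = 0.2045 m/day.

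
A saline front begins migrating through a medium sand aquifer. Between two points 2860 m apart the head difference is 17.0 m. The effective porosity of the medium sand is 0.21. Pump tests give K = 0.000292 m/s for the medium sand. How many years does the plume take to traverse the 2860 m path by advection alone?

Convert K: 0.000292 m/s × 86400 = 25.23 m/day.
Hydraulic gradient i = Δh / L = 17.0 / 2860 = 0.005944.
Darcy flux q = K · i = 25.23 × 0.005944 = 0.1500 m/day.
Seepage velocity v = q / n_e = 0.1500 / 0.21 = 0.7141 m/day.
Travel time t = L / v = 2860 / 0.7141 = 4005 days = 10.97 years.

11.0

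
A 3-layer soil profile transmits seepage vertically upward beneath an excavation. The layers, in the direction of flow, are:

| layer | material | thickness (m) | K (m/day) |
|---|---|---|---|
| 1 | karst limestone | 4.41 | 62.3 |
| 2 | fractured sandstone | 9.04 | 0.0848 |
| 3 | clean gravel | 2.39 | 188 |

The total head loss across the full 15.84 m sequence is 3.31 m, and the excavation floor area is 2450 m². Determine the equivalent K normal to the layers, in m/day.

0.148

Flow is perpendicular to layering, so the layers act in series and the equivalent K is the thickness-weighted harmonic mean.
Total thickness L = 4.41 + 9.04 + 2.39 = 15.84 m.
Σ(b_i/K_i) = 4.41/62.3 + 9.04/0.0848 + 2.39/188 = 106.7 d.
K_eq = L / Σ(b_i/K_i) = 15.84 / 106.7 = 0.1485 m/day.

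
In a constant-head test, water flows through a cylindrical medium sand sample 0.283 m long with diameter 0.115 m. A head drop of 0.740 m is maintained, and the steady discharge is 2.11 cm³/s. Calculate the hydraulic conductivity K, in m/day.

6.71

Cross-sectional area A = π·(d/2)² = π × (0.115/2)² = 0.01039 m².
Convert discharge: 2.11 cm³/s = 2.110e-06 m³/s.
Darcy's law rearranged: K = Q·L / (A·Δh) = 2.110e-06 × 0.283 / (0.01039 × 0.740) = 7.769e-05 m/s = 6.712 m/day.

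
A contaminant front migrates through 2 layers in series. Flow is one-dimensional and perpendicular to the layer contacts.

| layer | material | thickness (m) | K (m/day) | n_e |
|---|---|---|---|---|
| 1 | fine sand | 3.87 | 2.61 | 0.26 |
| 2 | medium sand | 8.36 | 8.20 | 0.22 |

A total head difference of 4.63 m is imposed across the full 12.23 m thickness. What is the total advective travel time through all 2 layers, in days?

1.54

With flow normal to the layers, continuity requires the same specific discharge q through every layer.
Σ(b_i/K_i) = 3.87/2.61 + 8.36/8.20 = 2.502 d.
q = Δh / Σ(b_i/K_i) = 4.63 / 2.502 = 1.850 m/day.
In each layer the seepage velocity is v_i = q/n_i, so the layer transit time is t_i = b_i·n_i / q:
  layer 1 (fine sand): t_1 = 3.87 × 0.26 / 1.850 = 0.5438 d
  layer 2 (medium sand): t_2 = 8.36 × 0.22 / 1.850 = 0.9940 d
Total t = Σ t_i = 1.538 days.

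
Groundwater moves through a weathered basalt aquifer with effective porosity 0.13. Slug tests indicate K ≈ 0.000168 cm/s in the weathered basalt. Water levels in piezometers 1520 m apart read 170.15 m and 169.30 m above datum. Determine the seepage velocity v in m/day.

0.000624

Convert K: 0.000168 cm/s × 864 = 0.1452 m/day.
Hydraulic gradient i = (170.15 − 169.30) / 1520 = 0.85 / 1520 = 0.0005592.
Darcy flux q = K · i = 0.1452 × 0.0005592 = 8.117e-05 m/day.
Seepage velocity v = q / n_e = 8.117e-05 / 0.13 = 0.0006244 m/day.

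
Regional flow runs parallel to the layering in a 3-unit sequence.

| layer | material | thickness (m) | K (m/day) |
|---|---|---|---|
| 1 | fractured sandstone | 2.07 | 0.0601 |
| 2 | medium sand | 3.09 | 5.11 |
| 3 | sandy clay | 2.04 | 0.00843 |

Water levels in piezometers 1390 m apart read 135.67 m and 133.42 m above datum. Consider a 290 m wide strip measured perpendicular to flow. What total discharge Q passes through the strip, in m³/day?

Flow is parallel to layering, so each bed carries its own Darcy discharge and the transmissivities add.
Σ(K_i·b_i) = 0.0601×2.07 + 5.11×3.09 + 0.00843×2.04 = 15.93 m²/day.
Hydraulic gradient i = (135.67 − 133.42) / 1390 = 2.25 / 1390 = 0.001619.
Q = Σ(K_i·b_i) · W · i = 15.93 × 290 × 0.001619 = 7.479 m³/day.

7.48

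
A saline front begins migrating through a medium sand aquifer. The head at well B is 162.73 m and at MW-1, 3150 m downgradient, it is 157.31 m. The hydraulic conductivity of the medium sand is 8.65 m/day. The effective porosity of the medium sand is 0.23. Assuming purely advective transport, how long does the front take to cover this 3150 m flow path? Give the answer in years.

133

Hydraulic gradient i = (162.73 − 157.31) / 3150 = 5.42 / 3150 = 0.001721.
Darcy flux q = K · i = 8.650 × 0.001721 = 0.01488 m/day.
Seepage velocity v = q / n_e = 0.01488 / 0.23 = 0.06471 m/day.
Travel time t = L / v = 3150 / 0.06471 = 48678 days = 133.3 years.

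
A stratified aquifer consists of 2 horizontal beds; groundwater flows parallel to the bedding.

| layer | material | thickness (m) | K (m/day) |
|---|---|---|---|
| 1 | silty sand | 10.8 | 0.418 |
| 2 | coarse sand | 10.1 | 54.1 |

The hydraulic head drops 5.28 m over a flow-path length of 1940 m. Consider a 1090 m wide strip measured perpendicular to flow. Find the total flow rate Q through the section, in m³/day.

Flow is parallel to layering, so each bed carries its own Darcy discharge and the transmissivities add.
Σ(K_i·b_i) = 0.418×10.8 + 54.1×10.1 = 550.9 m²/day.
Hydraulic gradient i = Δh / L = 5.28 / 1940 = 0.002722.
Q = Σ(K_i·b_i) · W · i = 550.9 × 1090 × 0.002722 = 1634 m³/day.

1630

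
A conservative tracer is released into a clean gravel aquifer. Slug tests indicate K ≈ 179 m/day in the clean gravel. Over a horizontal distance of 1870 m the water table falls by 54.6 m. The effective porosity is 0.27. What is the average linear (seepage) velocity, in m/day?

Hydraulic gradient i = Δh / L = 54.6 / 1870 = 0.02920.
Darcy flux q = K · i = 179.0 × 0.02920 = 5.226 m/day.
Seepage velocity v = q / n_e = 5.226 / 0.27 = 19.36 m/day.

19.4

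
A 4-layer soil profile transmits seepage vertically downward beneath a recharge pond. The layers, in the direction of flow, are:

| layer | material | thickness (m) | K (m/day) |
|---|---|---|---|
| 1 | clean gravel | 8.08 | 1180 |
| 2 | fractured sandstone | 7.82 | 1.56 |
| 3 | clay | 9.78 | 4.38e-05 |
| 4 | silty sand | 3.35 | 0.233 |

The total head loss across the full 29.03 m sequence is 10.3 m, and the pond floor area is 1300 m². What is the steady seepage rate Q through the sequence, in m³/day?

0.0600

Flow is perpendicular to layering, so the layers act in series and the equivalent K is the thickness-weighted harmonic mean.
Total thickness L = 8.08 + 7.82 + 9.78 + 3.35 = 29.03 m.
Σ(b_i/K_i) = 8.08/1180 + 7.82/1.56 + 9.78/4.38e-05 + 3.35/0.233 = 2.233e+05 d.
K_eq = L / Σ(b_i/K_i) = 29.03 / 2.233e+05 = 0.0001300 m/day.
Q = K_eq · A · (Δh/L) = 0.0001300 × 1300 × (10.3/29.03) = 0.05996 m³/day.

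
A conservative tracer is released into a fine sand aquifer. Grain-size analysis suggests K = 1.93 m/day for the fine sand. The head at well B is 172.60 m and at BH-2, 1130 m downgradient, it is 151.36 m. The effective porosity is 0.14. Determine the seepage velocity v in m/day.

0.259

Hydraulic gradient i = (172.60 − 151.36) / 1130 = 21.24 / 1130 = 0.01880.
Darcy flux q = K · i = 1.930 × 0.01880 = 0.03628 m/day.
Seepage velocity v = q / n_e = 0.03628 / 0.14 = 0.2591 m/day.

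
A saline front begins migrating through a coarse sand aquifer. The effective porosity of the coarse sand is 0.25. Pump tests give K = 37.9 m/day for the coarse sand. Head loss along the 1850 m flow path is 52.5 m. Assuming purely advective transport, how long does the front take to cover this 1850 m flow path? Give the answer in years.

1.18

Hydraulic gradient i = Δh / L = 52.5 / 1850 = 0.02838.
Darcy flux q = K · i = 37.90 × 0.02838 = 1.076 m/day.
Seepage velocity v = q / n_e = 1.076 / 0.25 = 4.302 m/day.
Travel time t = L / v = 1850 / 4.302 = 430.0 days = 1.177 years.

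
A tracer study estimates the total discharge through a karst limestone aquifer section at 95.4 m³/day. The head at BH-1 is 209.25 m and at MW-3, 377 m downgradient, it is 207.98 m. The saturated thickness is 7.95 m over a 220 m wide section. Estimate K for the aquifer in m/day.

Cross-sectional area A = 220 × 7.95 = 1749 m².
Hydraulic gradient i = (209.25 − 207.98) / 377 = 1.27 / 377 = 0.003369.
From Q = K·A·i, K = Q / (A·i) = 95.4 / (1749 × 0.003369) = 16.19 m/day.

16.2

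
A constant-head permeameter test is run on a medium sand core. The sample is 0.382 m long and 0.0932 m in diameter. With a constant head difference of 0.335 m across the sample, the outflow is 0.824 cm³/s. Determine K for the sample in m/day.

Cross-sectional area A = π·(d/2)² = π × (0.0932/2)² = 0.006822 m².
Convert discharge: 0.824 cm³/s = 8.240e-07 m³/s.
Darcy's law rearranged: K = Q·L / (A·Δh) = 8.240e-07 × 0.382 / (0.006822 × 0.335) = 0.0001377 m/s = 11.90 m/day.

11.9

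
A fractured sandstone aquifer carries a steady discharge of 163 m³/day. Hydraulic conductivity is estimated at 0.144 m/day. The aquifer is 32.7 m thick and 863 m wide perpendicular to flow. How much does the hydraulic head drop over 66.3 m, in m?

Cross-sectional area A = 863 × 32.7 = 28220 m².
From Q = K·A·i, i = Q / (K·A) = 163 / (0.1440 × 28220) = 0.04011.
Head loss Δh = i · L = 0.04011 × 66.3 = 2.659 m.

2.66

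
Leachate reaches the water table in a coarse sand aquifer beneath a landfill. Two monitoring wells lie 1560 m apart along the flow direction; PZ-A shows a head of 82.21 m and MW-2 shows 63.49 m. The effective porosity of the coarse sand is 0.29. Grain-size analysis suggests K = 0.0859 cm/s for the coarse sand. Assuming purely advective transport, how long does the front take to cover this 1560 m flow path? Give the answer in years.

Convert K: 0.0859 cm/s × 864 = 74.22 m/day.
Hydraulic gradient i = (82.21 − 63.49) / 1560 = 18.72 / 1560 = 0.01200.
Darcy flux q = K · i = 74.22 × 0.01200 = 0.8906 m/day.
Seepage velocity v = q / n_e = 0.8906 / 0.29 = 3.071 m/day.
Travel time t = L / v = 1560 / 3.071 = 508.0 days = 1.391 years.

1.39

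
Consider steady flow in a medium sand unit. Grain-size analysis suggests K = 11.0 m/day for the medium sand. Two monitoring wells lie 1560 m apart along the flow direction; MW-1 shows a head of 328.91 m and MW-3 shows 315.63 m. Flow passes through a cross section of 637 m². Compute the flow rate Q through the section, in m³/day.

59.6

Hydraulic gradient i = (328.91 − 315.63) / 1560 = 13.28 / 1560 = 0.008513.
Darcy's law: Q = K · A · i = 11.00 × 637.0 × 0.008513 = 59.65 m³/day.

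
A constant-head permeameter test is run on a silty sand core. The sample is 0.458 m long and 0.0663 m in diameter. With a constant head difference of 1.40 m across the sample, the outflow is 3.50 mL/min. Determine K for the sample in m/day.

0.478

Cross-sectional area A = π·(d/2)² = π × (0.0663/2)² = 0.003452 m².
Convert discharge: 3.50 mL/min = 5.833e-08 m³/s.
Darcy's law rearranged: K = Q·L / (A·Δh) = 5.833e-08 × 0.458 / (0.003452 × 1.40) = 5.528e-06 m/s = 0.4776 m/day.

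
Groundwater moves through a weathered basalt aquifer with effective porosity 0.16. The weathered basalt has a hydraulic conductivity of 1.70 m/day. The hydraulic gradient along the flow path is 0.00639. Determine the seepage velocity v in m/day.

0.0679

Hydraulic gradient i = 0.00639.
Darcy flux q = K · i = 1.700 × 0.006390 = 0.01086 m/day.
Seepage velocity v = q / n_e = 0.01086 / 0.16 = 0.06789 m/day.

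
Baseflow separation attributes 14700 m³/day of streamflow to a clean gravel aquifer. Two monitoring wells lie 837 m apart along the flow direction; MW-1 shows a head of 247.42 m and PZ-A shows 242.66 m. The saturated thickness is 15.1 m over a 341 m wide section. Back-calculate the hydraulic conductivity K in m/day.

Cross-sectional area A = 341 × 15.1 = 5149 m².
Hydraulic gradient i = (247.42 − 242.66) / 837 = 4.76 / 837 = 0.005687.
From Q = K·A·i, K = Q / (A·i) = 14700 / (5149 × 0.005687) = 502.0 m/day.

502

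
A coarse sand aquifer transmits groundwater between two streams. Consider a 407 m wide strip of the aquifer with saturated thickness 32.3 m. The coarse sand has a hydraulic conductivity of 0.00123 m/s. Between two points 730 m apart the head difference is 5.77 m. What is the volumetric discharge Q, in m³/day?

11000

Convert K: 0.00123 m/s × 86400 = 106.3 m/day.
Cross-sectional area A = 407 × 32.3 = 13146 m².
Hydraulic gradient i = Δh / L = 5.77 / 730 = 0.007904.
Darcy's law: Q = K · A · i = 106.3 × 13146 × 0.007904 = 11043 m³/day.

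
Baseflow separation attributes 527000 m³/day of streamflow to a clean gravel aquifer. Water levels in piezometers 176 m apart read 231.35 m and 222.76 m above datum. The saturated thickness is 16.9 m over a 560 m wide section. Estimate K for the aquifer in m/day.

1140

Cross-sectional area A = 560 × 16.9 = 9464 m².
Hydraulic gradient i = (231.35 − 222.76) / 176 = 8.59 / 176 = 0.04881.
From Q = K·A·i, K = Q / (A·i) = 527000 / (9464 × 0.04881) = 1141 m/day.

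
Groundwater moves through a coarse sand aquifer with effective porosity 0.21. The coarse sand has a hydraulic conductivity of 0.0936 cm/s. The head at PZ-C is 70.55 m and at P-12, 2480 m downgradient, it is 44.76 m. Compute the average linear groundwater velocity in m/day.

4.00

Convert K: 0.0936 cm/s × 864 = 80.87 m/day.
Hydraulic gradient i = (70.55 − 44.76) / 2480 = 25.79 / 2480 = 0.01040.
Darcy flux q = K · i = 80.87 × 0.01040 = 0.8410 m/day.
Seepage velocity v = q / n_e = 0.8410 / 0.21 = 4.005 m/day.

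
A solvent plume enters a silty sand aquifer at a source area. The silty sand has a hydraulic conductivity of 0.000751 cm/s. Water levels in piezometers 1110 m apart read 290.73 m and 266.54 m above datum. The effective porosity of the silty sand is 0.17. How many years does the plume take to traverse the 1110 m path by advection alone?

Convert K: 0.000751 cm/s × 864 = 0.6489 m/day.
Hydraulic gradient i = (290.73 − 266.54) / 1110 = 24.19 / 1110 = 0.02179.
Darcy flux q = K · i = 0.6489 × 0.02179 = 0.01414 m/day.
Seepage velocity v = q / n_e = 0.01414 / 0.17 = 0.08318 m/day.
Travel time t = L / v = 1110 / 0.08318 = 13345 days = 36.54 years.

36.5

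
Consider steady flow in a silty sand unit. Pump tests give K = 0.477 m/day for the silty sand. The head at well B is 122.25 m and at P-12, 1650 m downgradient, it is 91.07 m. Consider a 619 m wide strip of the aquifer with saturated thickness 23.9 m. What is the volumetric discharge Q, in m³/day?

Cross-sectional area A = 619 × 23.9 = 14794 m².
Hydraulic gradient i = (122.25 − 91.07) / 1650 = 31.18 / 1650 = 0.01890.
Darcy's law: Q = K · A · i = 0.4770 × 14794 × 0.01890 = 133.4 m³/day.

133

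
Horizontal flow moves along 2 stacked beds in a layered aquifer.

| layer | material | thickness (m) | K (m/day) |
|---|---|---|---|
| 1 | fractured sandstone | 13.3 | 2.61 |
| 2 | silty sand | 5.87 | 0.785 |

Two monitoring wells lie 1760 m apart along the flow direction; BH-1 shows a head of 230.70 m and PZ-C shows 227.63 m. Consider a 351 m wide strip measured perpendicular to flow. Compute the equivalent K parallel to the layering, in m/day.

Flow is parallel to layering, so each bed carries its own Darcy discharge and the transmissivities add.
Σ(K_i·b_i) = 2.61×13.3 + 0.785×5.87 = 39.32 m²/day.
Total thickness b = 19.17 m, so K_eq = Σ(K_i·b_i)/b = 2.051 m/day.

2.05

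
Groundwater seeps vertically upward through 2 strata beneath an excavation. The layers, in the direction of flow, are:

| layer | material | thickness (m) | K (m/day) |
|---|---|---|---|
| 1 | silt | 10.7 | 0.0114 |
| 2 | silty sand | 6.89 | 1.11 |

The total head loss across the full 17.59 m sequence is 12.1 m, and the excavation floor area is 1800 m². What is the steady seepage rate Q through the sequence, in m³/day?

Flow is perpendicular to layering, so the layers act in series and the equivalent K is the thickness-weighted harmonic mean.
Total thickness L = 10.7 + 6.89 = 17.59 m.
Σ(b_i/K_i) = 10.7/0.0114 + 6.89/1.11 = 944.8 d.
K_eq = L / Σ(b_i/K_i) = 17.59 / 944.8 = 0.01862 m/day.
Q = K_eq · A · (Δh/L) = 0.01862 × 1800 × (12.1/17.59) = 23.05 m³/day.

23.1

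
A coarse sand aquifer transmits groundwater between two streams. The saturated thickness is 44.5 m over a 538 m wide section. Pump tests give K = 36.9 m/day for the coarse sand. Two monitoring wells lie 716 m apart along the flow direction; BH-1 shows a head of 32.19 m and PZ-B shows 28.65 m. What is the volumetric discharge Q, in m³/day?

4370

Cross-sectional area A = 538 × 44.5 = 23941 m².
Hydraulic gradient i = (32.19 − 28.65) / 716 = 3.54 / 716 = 0.004944.
Darcy's law: Q = K · A · i = 36.90 × 23941 × 0.004944 = 4368 m³/day.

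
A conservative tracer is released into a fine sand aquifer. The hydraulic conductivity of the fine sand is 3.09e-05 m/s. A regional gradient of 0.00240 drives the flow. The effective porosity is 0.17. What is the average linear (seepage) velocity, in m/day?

0.0377

Convert K: 3.09e-05 m/s × 86400 = 2.670 m/day.
Hydraulic gradient i = 0.00240.
Darcy flux q = K · i = 2.670 × 0.002400 = 0.006407 m/day.
Seepage velocity v = q / n_e = 0.006407 / 0.17 = 0.03769 m/day.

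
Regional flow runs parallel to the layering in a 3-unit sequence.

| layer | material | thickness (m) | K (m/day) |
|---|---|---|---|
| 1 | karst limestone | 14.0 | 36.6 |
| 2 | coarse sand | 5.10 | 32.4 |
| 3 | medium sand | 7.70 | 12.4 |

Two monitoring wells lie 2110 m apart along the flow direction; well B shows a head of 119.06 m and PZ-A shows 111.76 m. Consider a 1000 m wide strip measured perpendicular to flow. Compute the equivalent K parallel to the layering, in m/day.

Flow is parallel to layering, so each bed carries its own Darcy discharge and the transmissivities add.
Σ(K_i·b_i) = 36.6×14.0 + 32.4×5.10 + 12.4×7.70 = 773.1 m²/day.
Total thickness b = 26.80 m, so K_eq = Σ(K_i·b_i)/b = 28.85 m/day.

28.8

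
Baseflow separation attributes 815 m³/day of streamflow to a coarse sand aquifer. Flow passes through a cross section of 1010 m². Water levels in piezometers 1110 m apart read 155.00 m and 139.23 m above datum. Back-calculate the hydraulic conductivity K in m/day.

56.8

Hydraulic gradient i = (155.00 − 139.23) / 1110 = 15.77 / 1110 = 0.01421.
From Q = K·A·i, K = Q / (A·i) = 815 / (1010 × 0.01421) = 56.80 m/day.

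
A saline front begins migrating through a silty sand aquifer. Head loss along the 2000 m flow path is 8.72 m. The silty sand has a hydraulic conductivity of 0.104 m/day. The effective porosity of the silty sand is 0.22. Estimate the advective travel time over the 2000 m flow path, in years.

2660

Hydraulic gradient i = Δh / L = 8.72 / 2000 = 0.004360.
Darcy flux q = K · i = 0.1040 × 0.004360 = 0.0004534 m/day.
Seepage velocity v = q / n_e = 0.0004534 / 0.22 = 0.002061 m/day.
Travel time t = L / v = 2000 / 0.002061 = 9.704e+05 days = 2657 years.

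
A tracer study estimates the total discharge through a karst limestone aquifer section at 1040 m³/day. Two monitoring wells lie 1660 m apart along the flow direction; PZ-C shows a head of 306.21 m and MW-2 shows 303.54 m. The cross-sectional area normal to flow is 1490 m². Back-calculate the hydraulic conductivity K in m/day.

434

Hydraulic gradient i = (306.21 − 303.54) / 1660 = 2.67 / 1660 = 0.001608.
From Q = K·A·i, K = Q / (A·i) = 1040 / (1490 × 0.001608) = 434.0 m/day.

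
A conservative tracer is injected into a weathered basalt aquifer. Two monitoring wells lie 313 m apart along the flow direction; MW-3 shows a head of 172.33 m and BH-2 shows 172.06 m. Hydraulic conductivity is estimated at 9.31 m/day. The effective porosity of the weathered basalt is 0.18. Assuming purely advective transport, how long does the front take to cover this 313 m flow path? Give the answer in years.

Hydraulic gradient i = (172.33 − 172.06) / 313 = 0.27 / 313 = 0.0008626.
Darcy flux q = K · i = 9.310 × 0.0008626 = 0.008031 m/day.
Seepage velocity v = q / n_e = 0.008031 / 0.18 = 0.04462 m/day.
Travel time t = L / v = 313 / 0.04462 = 7015 days = 19.21 years.

19.2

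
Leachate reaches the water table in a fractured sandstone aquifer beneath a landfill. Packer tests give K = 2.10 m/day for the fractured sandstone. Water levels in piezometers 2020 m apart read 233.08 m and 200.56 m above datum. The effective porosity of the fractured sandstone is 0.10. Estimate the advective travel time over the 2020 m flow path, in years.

Hydraulic gradient i = (233.08 − 200.56) / 2020 = 32.52 / 2020 = 0.01610.
Darcy flux q = K · i = 2.100 × 0.01610 = 0.03381 m/day.
Seepage velocity v = q / n_e = 0.03381 / 0.10 = 0.3381 m/day.
Travel time t = L / v = 2020 / 0.3381 = 5975 days = 16.36 years.

16.4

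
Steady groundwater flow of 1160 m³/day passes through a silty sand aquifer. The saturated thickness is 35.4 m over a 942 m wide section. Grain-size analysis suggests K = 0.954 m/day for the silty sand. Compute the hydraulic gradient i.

Cross-sectional area A = 942 × 35.4 = 33347 m².
From Q = K·A·i, i = Q / (K·A) = 1160 / (0.9540 × 33347) = 0.03646.

0.0365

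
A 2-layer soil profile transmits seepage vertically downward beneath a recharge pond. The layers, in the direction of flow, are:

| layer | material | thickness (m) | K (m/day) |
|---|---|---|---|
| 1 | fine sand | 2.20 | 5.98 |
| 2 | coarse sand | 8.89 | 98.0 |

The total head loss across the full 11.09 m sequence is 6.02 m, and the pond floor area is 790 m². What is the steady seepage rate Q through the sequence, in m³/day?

Flow is perpendicular to layering, so the layers act in series and the equivalent K is the thickness-weighted harmonic mean.
Total thickness L = 2.20 + 8.89 = 11.09 m.
Σ(b_i/K_i) = 2.20/5.98 + 8.89/98.0 = 0.4586 d.
K_eq = L / Σ(b_i/K_i) = 11.09 / 0.4586 = 24.18 m/day.
Q = K_eq · A · (Δh/L) = 24.18 × 790 × (6.02/11.09) = 10370 m³/day.

10400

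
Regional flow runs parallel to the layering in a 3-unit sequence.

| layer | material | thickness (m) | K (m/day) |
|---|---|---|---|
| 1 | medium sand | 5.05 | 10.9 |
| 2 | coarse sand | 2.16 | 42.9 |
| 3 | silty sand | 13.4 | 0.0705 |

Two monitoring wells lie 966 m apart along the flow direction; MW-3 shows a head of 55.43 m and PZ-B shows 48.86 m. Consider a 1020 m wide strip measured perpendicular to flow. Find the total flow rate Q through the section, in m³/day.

1030

Flow is parallel to layering, so each bed carries its own Darcy discharge and the transmissivities add.
Σ(K_i·b_i) = 10.9×5.05 + 42.9×2.16 + 0.0705×13.4 = 148.7 m²/day.
Hydraulic gradient i = (55.43 − 48.86) / 966 = 6.57 / 966 = 0.006801.
Q = Σ(K_i·b_i) · W · i = 148.7 × 1020 × 0.006801 = 1031 m³/day.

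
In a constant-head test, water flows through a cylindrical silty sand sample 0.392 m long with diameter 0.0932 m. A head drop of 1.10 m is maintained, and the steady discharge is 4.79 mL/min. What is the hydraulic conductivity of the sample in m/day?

0.360

Cross-sectional area A = π·(d/2)² = π × (0.0932/2)² = 0.006822 m².
Convert discharge: 4.79 mL/min = 7.983e-08 m³/s.
Darcy's law rearranged: K = Q·L / (A·Δh) = 7.983e-08 × 0.392 / (0.006822 × 1.10) = 4.170e-06 m/s = 0.3603 m/day.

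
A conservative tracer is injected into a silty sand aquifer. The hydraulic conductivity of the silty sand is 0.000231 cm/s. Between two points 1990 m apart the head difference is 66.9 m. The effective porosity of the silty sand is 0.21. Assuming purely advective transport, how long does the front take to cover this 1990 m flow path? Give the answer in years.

171

Convert K: 0.000231 cm/s × 864 = 0.1996 m/day.
Hydraulic gradient i = Δh / L = 66.9 / 1990 = 0.03362.
Darcy flux q = K · i = 0.1996 × 0.03362 = 0.006710 m/day.
Seepage velocity v = q / n_e = 0.006710 / 0.21 = 0.03195 m/day.
Travel time t = L / v = 1990 / 0.03195 = 62284 days = 170.5 years.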